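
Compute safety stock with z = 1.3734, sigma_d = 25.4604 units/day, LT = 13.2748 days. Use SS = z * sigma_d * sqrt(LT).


sqrt(LT) = sqrt(13.2748) = 3.6435
SS = 1.3734 * 25.4604 * 3.6435 = 127.4020

127.4020 units


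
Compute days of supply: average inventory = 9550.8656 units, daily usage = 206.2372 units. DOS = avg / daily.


DOS = 9550.8656 / 206.2372 = 46.3101

46.3101 days


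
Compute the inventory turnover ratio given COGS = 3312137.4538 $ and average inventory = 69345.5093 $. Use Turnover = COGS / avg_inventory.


Turnover = 3312137.4538 / 69345.5093 = 47.7628

47.7628


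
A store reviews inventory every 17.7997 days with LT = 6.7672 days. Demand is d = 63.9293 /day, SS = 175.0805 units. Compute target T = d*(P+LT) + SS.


P + LT = 24.5669
d*(P+LT) = 63.9293 * 24.5669 = 1570.5447
T = 1570.5447 + 175.0805 = 1745.6252

1745.6252 units


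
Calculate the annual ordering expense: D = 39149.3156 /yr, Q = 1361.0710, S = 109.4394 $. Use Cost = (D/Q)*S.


Number of orders = D/Q = 28.7636
Cost = 28.7636 * 109.4394 = 3147.8722

3147.8722 $/yr


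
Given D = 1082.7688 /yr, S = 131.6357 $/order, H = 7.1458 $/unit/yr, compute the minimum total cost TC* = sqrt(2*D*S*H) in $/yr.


2*D*S*H = 2036996.4530
TC* = sqrt(2036996.4530) = 1427.2338

1427.2338 $/yr


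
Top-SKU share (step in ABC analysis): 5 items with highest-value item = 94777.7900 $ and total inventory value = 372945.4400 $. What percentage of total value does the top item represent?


Top item = 94777.7900
Total = 372945.4400
Percentage = 94777.7900 / 372945.4400 * 100 = 25.4133

25.4133%


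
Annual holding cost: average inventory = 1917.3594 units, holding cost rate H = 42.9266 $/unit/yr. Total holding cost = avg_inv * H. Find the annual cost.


Cost = 1917.3594 * 42.9266 = 82305.7200

82305.7200 $/yr


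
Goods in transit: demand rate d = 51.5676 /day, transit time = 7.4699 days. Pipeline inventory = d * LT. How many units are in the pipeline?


Pipeline = 51.5676 * 7.4699 = 385.2048

385.2048 units


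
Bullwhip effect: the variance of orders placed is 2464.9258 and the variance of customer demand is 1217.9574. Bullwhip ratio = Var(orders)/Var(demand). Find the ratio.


BW = 2464.9258 / 1217.9574 = 2.0238

2.0238


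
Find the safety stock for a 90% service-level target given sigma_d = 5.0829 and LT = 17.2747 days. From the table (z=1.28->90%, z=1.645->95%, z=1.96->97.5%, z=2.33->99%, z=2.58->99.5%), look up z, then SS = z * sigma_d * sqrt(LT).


From the table, SL = 90% corresponds to z = 1.28
sqrt(LT) = sqrt(17.2747) = 4.1563
SS = 1.28 * 5.0829 * 4.1563 = 27.0413

27.0413 units


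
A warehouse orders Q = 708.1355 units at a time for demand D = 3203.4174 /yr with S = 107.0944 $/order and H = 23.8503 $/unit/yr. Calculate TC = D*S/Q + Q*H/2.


Ordering cost = D*S/Q = 484.4667
Holding cost = Q*H/2 = 8444.6221
TC = 484.4667 + 8444.6221 = 8929.0888

8929.0888 $/yr


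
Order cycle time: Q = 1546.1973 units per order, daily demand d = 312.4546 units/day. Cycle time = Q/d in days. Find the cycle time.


Cycle = 1546.1973 / 312.4546 = 4.9486

4.9486 days


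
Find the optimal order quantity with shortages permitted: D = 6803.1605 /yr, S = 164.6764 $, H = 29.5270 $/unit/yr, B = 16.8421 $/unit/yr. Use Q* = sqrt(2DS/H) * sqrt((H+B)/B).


sqrt(2DS/H) = 275.4713
sqrt((H+B)/B) = 1.6593
Q* = 275.4713 * 1.6593 = 457.0804

457.0804 units


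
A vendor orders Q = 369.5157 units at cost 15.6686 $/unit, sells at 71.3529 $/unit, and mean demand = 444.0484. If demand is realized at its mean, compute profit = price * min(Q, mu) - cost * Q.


Sales at mu = min(369.5157, 444.0484) = 369.5157
Revenue = 71.3529 * 369.5157 = 26366.0168
Total cost = 15.6686 * 369.5157 = 5789.7937
Profit = 26366.0168 - 5789.7937 = 20576.2231

20576.2231 $


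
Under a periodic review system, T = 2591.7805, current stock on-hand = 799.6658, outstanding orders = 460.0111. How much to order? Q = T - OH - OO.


Inventory position = OH + OO = 799.6658 + 460.0111 = 1259.6769
Q = 2591.7805 - 1259.6769 = 1332.1036

1332.1036 units


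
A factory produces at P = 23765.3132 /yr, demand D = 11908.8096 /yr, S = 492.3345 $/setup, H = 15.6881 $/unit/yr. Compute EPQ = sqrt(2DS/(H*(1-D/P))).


1 - D/P = 1 - 0.5011 = 0.4989
H*(1-D/P) = 7.8268
2DS = 11726235.6400
EPQ = sqrt(1498218.5600) = 1224.0174

1224.0174 units


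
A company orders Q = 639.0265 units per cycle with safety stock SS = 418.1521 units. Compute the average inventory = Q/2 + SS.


Q/2 = 319.5133
Avg = 319.5133 + 418.1521 = 737.6653

737.6653 units


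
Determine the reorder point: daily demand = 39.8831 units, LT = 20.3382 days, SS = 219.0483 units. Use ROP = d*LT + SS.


d*LT = 39.8831 * 20.3382 = 811.1505
ROP = 811.1505 + 219.0483 = 1030.1988

1030.1988 units


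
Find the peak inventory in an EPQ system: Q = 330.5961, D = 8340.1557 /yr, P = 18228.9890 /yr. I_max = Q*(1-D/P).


D/P = 0.4575
1 - D/P = 0.5425
I_max = 330.5961 * 0.5425 = 179.3413

179.3413 units


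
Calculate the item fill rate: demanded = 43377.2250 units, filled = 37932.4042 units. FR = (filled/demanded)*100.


FR = 37932.4042 / 43377.2250 * 100 = 87.4477

87.4477%


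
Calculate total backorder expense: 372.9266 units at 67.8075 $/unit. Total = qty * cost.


Total = 372.9266 * 67.8075 = 25287.2204

25287.2204 $


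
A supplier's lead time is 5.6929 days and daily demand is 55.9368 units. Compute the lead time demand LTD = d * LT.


LTD = 55.9368 * 5.6929 = 318.4426

318.4426 units


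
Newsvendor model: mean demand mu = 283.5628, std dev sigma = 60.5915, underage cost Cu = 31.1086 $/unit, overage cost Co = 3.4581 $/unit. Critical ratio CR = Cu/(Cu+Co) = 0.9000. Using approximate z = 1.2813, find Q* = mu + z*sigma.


CR = Cu/(Cu+Co) = 31.1086/(31.1086+3.4581) = 0.9000
z = 1.2813
Q* = 283.5628 + 1.2813 * 60.5915 = 361.1987

361.1987 units


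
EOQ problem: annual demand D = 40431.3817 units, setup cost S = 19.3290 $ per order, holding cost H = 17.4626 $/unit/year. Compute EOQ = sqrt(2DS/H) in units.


2*D*S = 2 * 40431.3817 * 19.3290 = 1562996.3538
2*D*S/H = 89505.3631
EOQ = sqrt(89505.3631) = 299.1745

299.1745 units


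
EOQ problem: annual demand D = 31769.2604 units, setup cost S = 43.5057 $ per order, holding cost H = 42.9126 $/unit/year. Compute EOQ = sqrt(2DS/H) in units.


2*D*S = 2 * 31769.2604 * 43.5057 = 2764287.8244
2*D*S/H = 64416.6940
EOQ = sqrt(64416.6940) = 253.8044

253.8044 units


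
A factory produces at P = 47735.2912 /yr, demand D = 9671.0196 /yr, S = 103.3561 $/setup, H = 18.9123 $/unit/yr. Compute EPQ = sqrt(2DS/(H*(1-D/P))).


1 - D/P = 1 - 0.2026 = 0.7974
H*(1-D/P) = 15.0807
2DS = 1999117.7378
EPQ = sqrt(132561.0932) = 364.0894

364.0894 units


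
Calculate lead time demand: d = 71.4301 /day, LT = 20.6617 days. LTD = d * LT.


LTD = 71.4301 * 20.6617 = 1475.8673

1475.8673 units


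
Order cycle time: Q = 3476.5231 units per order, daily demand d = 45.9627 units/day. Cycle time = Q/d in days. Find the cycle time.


Cycle = 3476.5231 / 45.9627 = 75.6379

75.6379 days


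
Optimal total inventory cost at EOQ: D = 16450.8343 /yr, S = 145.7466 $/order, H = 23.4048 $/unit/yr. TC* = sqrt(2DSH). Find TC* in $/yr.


2*D*S*H = 112233185.6574
TC* = sqrt(112233185.6574) = 10594.0165

10594.0165 $/yr


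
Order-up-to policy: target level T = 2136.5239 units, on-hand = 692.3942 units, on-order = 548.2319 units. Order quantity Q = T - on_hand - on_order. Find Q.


Inventory position = OH + OO = 692.3942 + 548.2319 = 1240.6261
Q = 2136.5239 - 1240.6261 = 895.8978

895.8978 units


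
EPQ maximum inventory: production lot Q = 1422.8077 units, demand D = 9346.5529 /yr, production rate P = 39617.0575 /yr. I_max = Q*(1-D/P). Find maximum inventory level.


D/P = 0.2359
1 - D/P = 0.7641
I_max = 1422.8077 * 0.7641 = 1087.1354

1087.1354 units


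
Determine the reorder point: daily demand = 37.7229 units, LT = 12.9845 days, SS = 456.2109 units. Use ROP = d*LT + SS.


d*LT = 37.7229 * 12.9845 = 489.8130
ROP = 489.8130 + 456.2109 = 946.0239

946.0239 units


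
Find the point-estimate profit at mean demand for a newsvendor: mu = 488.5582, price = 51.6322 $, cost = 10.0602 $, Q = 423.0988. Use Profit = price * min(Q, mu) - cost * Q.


Sales at mu = min(423.0988, 488.5582) = 423.0988
Revenue = 51.6322 * 423.0988 = 21845.5219
Total cost = 10.0602 * 423.0988 = 4256.4585
Profit = 21845.5219 - 4256.4585 = 17589.0633

17589.0633 $


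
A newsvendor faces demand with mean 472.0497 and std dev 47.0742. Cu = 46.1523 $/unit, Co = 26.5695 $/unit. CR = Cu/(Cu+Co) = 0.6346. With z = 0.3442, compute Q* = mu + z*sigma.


CR = Cu/(Cu+Co) = 46.1523/(46.1523+26.5695) = 0.6346
z = 0.3442
Q* = 472.0497 + 0.3442 * 47.0742 = 488.2526

488.2526 units


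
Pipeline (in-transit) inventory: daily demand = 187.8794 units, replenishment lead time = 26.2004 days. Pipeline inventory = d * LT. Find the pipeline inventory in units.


Pipeline = 187.8794 * 26.2004 = 4922.5154

4922.5154 units


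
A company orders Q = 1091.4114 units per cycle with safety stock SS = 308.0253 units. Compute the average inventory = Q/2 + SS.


Q/2 = 545.7057
Avg = 545.7057 + 308.0253 = 853.7310

853.7310 units


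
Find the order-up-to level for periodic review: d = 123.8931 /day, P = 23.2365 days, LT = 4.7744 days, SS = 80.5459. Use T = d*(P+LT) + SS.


P + LT = 28.0109
d*(P+LT) = 123.8931 * 28.0109 = 3470.3572
T = 3470.3572 + 80.5459 = 3550.9031

3550.9031 units


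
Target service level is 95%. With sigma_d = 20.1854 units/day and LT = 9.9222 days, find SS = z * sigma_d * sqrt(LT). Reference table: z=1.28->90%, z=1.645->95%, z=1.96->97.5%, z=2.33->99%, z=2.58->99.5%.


From the table, SL = 95% corresponds to z = 1.645
sqrt(LT) = sqrt(9.9222) = 3.1500
SS = 1.645 * 20.1854 * 3.1500 = 104.5941

104.5941 units


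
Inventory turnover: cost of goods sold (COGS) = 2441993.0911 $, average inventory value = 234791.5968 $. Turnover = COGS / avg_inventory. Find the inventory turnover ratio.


Turnover = 2441993.0911 / 234791.5968 = 10.4007

10.4007


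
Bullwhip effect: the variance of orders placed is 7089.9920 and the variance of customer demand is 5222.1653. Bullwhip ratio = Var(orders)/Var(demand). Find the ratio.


BW = 7089.9920 / 5222.1653 = 1.3577

1.3577


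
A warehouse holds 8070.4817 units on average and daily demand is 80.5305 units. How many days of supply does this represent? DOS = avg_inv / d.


DOS = 8070.4817 / 80.5305 = 100.2165

100.2165 days


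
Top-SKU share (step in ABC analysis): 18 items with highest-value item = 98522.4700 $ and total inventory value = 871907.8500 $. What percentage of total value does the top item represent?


Top item = 98522.4700
Total = 871907.8500
Percentage = 98522.4700 / 871907.8500 * 100 = 11.2996

11.2996%


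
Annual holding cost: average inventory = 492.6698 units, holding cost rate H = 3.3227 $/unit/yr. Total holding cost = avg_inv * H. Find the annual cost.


Cost = 492.6698 * 3.3227 = 1636.9939

1636.9939 $/yr


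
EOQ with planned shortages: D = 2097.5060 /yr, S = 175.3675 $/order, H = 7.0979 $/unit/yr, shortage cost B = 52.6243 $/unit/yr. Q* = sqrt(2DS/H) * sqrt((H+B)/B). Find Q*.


sqrt(2DS/H) = 321.9409
sqrt((H+B)/B) = 1.0653
Q* = 321.9409 * 1.0653 = 342.9659

342.9659 units


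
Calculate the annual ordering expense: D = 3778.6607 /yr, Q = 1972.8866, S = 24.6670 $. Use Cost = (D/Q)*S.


Number of orders = D/Q = 1.9153
Cost = 1.9153 * 24.6670 = 47.2446

47.2446 $/yr


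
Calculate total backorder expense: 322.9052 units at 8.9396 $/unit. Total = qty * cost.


Total = 322.9052 * 8.9396 = 2886.6433

2886.6433 $


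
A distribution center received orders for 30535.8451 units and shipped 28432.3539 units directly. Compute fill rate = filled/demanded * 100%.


FR = 28432.3539 / 30535.8451 * 100 = 93.1114

93.1114%


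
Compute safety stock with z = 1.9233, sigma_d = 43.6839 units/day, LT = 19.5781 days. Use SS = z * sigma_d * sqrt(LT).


sqrt(LT) = sqrt(19.5781) = 4.4247
SS = 1.9233 * 43.6839 * 4.4247 = 371.7523

371.7523 units


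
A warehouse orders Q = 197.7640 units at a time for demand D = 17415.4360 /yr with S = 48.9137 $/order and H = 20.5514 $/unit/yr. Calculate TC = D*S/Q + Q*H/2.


Ordering cost = D*S/Q = 4307.4241
Holding cost = Q*H/2 = 2032.1635
TC = 4307.4241 + 2032.1635 = 6339.5876

6339.5876 $/yr


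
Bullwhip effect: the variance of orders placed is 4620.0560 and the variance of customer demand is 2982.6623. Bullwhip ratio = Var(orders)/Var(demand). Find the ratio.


BW = 4620.0560 / 2982.6623 = 1.5490

1.5490


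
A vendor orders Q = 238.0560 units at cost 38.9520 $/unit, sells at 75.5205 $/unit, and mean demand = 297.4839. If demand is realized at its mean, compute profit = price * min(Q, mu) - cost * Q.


Sales at mu = min(238.0560, 297.4839) = 238.0560
Revenue = 75.5205 * 238.0560 = 17978.1081
Total cost = 38.9520 * 238.0560 = 9272.7573
Profit = 17978.1081 - 9272.7573 = 8705.3508

8705.3508 $


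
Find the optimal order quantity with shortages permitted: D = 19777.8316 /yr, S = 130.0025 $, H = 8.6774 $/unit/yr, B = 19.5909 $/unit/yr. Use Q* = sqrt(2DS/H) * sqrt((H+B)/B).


sqrt(2DS/H) = 769.8132
sqrt((H+B)/B) = 1.2012
Q* = 769.8132 * 1.2012 = 924.7153

924.7153 units


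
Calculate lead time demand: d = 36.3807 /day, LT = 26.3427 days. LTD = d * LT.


LTD = 36.3807 * 26.3427 = 958.3659

958.3659 units


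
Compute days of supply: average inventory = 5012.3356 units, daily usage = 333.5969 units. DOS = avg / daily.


DOS = 5012.3356 / 333.5969 = 15.0251

15.0251 days


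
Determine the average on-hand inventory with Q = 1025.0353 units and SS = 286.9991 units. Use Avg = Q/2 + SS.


Q/2 = 512.5177
Avg = 512.5177 + 286.9991 = 799.5168

799.5168 units


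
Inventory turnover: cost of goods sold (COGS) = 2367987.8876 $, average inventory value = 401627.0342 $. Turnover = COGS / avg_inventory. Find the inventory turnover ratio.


Turnover = 2367987.8876 / 401627.0342 = 5.8960

5.8960


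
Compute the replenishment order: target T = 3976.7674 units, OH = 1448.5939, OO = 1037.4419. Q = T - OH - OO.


Inventory position = OH + OO = 1448.5939 + 1037.4419 = 2486.0358
Q = 3976.7674 - 2486.0358 = 1490.7316

1490.7316 units


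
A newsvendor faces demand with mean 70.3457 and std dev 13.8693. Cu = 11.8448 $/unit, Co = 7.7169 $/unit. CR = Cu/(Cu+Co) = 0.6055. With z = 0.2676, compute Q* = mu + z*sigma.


CR = Cu/(Cu+Co) = 11.8448/(11.8448+7.7169) = 0.6055
z = 0.2676
Q* = 70.3457 + 0.2676 * 13.8693 = 74.0571

74.0571 units


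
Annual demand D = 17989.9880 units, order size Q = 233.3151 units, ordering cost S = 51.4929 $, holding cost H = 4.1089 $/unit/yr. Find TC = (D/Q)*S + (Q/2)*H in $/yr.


Ordering cost = D*S/Q = 3970.4102
Holding cost = Q*H/2 = 479.3342
TC = 3970.4102 + 479.3342 = 4449.7444

4449.7444 $/yr


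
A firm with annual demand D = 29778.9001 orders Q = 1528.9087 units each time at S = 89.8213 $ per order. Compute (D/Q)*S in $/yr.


Number of orders = D/Q = 19.4772
Cost = 19.4772 * 89.8213 = 1749.4697

1749.4697 $/yr


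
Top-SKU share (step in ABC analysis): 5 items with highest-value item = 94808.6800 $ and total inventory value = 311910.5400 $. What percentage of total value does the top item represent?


Top item = 94808.6800
Total = 311910.5400
Percentage = 94808.6800 / 311910.5400 * 100 = 30.3961

30.3961%


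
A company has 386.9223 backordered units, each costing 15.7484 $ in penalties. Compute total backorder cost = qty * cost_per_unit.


Total = 386.9223 * 15.7484 = 6093.4071

6093.4071 $


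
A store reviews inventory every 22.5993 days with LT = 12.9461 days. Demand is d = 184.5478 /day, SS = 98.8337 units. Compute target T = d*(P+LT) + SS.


P + LT = 35.5454
d*(P+LT) = 184.5478 * 35.5454 = 6559.8254
T = 6559.8254 + 98.8337 = 6658.6591

6658.6591 units


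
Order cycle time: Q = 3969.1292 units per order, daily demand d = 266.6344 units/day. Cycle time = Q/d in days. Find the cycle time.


Cycle = 3969.1292 / 266.6344 = 14.8860

14.8860 days


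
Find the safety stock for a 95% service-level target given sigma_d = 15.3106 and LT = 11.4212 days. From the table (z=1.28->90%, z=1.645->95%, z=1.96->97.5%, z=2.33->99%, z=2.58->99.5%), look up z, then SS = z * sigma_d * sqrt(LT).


From the table, SL = 95% corresponds to z = 1.645
sqrt(LT) = sqrt(11.4212) = 3.3795
SS = 1.645 * 15.3106 * 3.3795 = 85.1165

85.1165 units


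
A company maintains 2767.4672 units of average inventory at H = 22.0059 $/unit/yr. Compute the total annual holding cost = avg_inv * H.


Cost = 2767.4672 * 22.0059 = 60900.6065

60900.6065 $/yr


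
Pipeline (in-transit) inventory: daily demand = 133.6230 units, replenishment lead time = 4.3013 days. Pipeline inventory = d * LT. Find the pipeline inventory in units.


Pipeline = 133.6230 * 4.3013 = 574.7526

574.7526 units


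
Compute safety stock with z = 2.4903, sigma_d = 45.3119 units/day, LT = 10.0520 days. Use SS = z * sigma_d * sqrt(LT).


sqrt(LT) = sqrt(10.0520) = 3.1705
SS = 2.4903 * 45.3119 * 3.1705 = 357.7587

357.7587 units


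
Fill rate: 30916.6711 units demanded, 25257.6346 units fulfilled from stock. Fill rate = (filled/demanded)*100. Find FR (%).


FR = 25257.6346 / 30916.6711 * 100 = 81.6958

81.6958%


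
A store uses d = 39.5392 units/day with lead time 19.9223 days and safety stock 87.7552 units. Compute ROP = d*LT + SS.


d*LT = 39.5392 * 19.9223 = 787.7118
ROP = 787.7118 + 87.7552 = 875.4670

875.4670 units


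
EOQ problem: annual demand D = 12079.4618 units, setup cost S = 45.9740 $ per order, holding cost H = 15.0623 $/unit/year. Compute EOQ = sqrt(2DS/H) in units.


2*D*S = 2 * 12079.4618 * 45.9740 = 1110682.3536
2*D*S/H = 73739.2267
EOQ = sqrt(73739.2267) = 271.5497

271.5497 units


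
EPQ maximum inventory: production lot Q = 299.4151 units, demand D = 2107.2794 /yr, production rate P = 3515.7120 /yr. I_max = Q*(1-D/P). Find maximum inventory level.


D/P = 0.5994
1 - D/P = 0.4006
I_max = 299.4151 * 0.4006 = 119.9490

119.9490 units


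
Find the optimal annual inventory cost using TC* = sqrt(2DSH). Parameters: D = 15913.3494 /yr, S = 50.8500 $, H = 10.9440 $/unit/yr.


2*D*S*H = 17711634.2663
TC* = sqrt(17711634.2663) = 4208.5192

4208.5192 $/yr


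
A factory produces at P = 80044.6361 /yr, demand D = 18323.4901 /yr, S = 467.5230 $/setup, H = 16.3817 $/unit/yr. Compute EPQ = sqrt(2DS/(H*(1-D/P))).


1 - D/P = 1 - 0.2289 = 0.7711
H*(1-D/P) = 12.6317
2DS = 17133306.1240
EPQ = sqrt(1356377.1334) = 1164.6361

1164.6361 units


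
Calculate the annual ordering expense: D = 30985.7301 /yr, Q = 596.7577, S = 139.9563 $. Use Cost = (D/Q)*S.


Number of orders = D/Q = 51.9235
Cost = 51.9235 * 139.9563 = 7267.0166

7267.0166 $/yr


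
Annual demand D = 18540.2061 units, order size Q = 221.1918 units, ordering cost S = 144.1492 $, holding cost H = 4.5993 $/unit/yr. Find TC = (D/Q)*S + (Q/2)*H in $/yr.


Ordering cost = D*S/Q = 12082.5269
Holding cost = Q*H/2 = 508.6637
TC = 12082.5269 + 508.6637 = 12591.1906

12591.1906 $/yr


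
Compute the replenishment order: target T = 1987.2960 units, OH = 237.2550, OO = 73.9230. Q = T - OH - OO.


Inventory position = OH + OO = 237.2550 + 73.9230 = 311.1780
Q = 1987.2960 - 311.1780 = 1676.1180

1676.1180 units


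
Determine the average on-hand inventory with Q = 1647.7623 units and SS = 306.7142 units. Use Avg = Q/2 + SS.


Q/2 = 823.8812
Avg = 823.8812 + 306.7142 = 1130.5954

1130.5954 units


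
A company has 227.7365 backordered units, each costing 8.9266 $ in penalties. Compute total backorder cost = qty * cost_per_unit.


Total = 227.7365 * 8.9266 = 2032.9126

2032.9126 $


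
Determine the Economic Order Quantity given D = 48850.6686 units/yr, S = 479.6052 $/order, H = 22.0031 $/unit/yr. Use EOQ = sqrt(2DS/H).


2*D*S = 2 * 48850.6686 * 479.6052 = 46858069.3681
2*D*S/H = 2129612.1623
EOQ = sqrt(2129612.1623) = 1459.3191

1459.3191 units


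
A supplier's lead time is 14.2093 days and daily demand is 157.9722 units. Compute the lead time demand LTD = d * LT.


LTD = 157.9722 * 14.2093 = 2244.6744

2244.6744 units


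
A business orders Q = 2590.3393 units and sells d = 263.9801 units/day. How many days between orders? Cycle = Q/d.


Cycle = 2590.3393 / 263.9801 = 9.8126

9.8126 days


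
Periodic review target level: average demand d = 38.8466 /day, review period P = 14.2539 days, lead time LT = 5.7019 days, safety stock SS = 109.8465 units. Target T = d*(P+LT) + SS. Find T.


P + LT = 19.9558
d*(P+LT) = 38.8466 * 19.9558 = 775.2150
T = 775.2150 + 109.8465 = 885.0615

885.0615 units


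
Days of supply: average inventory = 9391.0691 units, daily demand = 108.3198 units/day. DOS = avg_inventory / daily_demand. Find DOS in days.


DOS = 9391.0691 / 108.3198 = 86.6976

86.6976 days


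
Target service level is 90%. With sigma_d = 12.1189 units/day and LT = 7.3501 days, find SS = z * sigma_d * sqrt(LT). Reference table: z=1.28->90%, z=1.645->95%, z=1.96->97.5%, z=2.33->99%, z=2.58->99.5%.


From the table, SL = 90% corresponds to z = 1.28
sqrt(LT) = sqrt(7.3501) = 2.7111
SS = 1.28 * 12.1189 * 2.7111 = 42.0552

42.0552 units


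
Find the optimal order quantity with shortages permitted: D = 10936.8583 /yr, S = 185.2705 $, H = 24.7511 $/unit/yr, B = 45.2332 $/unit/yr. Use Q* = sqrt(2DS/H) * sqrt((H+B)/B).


sqrt(2DS/H) = 404.6385
sqrt((H+B)/B) = 1.2439
Q* = 404.6385 * 1.2439 = 503.3138

503.3138 units


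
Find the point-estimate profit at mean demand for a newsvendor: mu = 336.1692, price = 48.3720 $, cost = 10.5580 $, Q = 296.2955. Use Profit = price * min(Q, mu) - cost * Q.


Sales at mu = min(296.2955, 336.1692) = 296.2955
Revenue = 48.3720 * 296.2955 = 14332.4059
Total cost = 10.5580 * 296.2955 = 3128.2879
Profit = 14332.4059 - 3128.2879 = 11204.1180

11204.1180 $


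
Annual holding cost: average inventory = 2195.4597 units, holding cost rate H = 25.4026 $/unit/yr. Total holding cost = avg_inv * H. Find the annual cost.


Cost = 2195.4597 * 25.4026 = 55770.3846

55770.3846 $/yr


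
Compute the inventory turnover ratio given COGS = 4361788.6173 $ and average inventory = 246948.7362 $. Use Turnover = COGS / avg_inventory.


Turnover = 4361788.6173 / 246948.7362 = 17.6627

17.6627


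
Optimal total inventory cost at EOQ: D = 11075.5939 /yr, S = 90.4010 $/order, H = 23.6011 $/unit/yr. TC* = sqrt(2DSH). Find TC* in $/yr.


2*D*S*H = 47260955.6065
TC* = sqrt(47260955.6065) = 6874.6604

6874.6604 $/yr


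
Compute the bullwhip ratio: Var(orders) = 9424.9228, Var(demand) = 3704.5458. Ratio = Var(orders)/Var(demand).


BW = 9424.9228 / 3704.5458 = 2.5442

2.5442


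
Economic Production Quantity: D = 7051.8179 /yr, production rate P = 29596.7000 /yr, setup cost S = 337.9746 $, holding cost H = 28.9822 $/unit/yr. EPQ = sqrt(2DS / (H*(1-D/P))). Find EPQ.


1 - D/P = 1 - 0.2383 = 0.7617
H*(1-D/P) = 22.0768
2DS = 4766670.6681
EPQ = sqrt(215913.1633) = 464.6646

464.6646 units


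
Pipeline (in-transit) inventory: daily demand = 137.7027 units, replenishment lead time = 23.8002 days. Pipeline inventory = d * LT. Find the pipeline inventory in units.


Pipeline = 137.7027 * 23.8002 = 3277.3518

3277.3518 units


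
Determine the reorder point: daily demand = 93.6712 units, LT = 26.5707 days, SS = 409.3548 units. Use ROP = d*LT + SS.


d*LT = 93.6712 * 26.5707 = 2488.9094
ROP = 2488.9094 + 409.3548 = 2898.2642

2898.2642 units


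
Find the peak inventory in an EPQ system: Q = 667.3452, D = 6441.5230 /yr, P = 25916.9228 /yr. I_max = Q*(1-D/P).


D/P = 0.2485
1 - D/P = 0.7515
I_max = 667.3452 * 0.7515 = 501.4799

501.4799 units


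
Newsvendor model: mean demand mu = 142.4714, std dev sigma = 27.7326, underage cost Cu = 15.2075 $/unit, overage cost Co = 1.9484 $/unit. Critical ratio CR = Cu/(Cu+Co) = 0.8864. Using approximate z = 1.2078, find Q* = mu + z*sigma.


CR = Cu/(Cu+Co) = 15.2075/(15.2075+1.9484) = 0.8864
z = 1.2078
Q* = 142.4714 + 1.2078 * 27.7326 = 175.9668

175.9668 units


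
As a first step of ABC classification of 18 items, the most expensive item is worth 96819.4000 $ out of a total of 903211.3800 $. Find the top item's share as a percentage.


Top item = 96819.4000
Total = 903211.3800
Percentage = 96819.4000 / 903211.3800 * 100 = 10.7195

10.7195%


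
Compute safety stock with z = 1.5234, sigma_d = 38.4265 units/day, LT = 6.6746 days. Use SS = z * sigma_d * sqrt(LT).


sqrt(LT) = sqrt(6.6746) = 2.5835
SS = 1.5234 * 38.4265 * 2.5835 = 151.2368

151.2368 units


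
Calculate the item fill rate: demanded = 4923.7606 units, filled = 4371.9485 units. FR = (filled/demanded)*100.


FR = 4371.9485 / 4923.7606 * 100 = 88.7929

88.7929%


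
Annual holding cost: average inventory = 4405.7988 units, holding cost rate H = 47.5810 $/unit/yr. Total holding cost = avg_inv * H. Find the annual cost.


Cost = 4405.7988 * 47.5810 = 209632.3127

209632.3127 $/yr


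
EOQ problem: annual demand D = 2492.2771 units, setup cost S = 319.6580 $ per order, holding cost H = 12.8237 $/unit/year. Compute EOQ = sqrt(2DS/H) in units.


2*D*S = 2 * 2492.2771 * 319.6580 = 1593352.6265
2*D*S/H = 124250.6162
EOQ = sqrt(124250.6162) = 352.4920

352.4920 units


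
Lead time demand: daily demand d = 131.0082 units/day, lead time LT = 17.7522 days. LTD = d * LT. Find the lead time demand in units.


LTD = 131.0082 * 17.7522 = 2325.6838

2325.6838 units


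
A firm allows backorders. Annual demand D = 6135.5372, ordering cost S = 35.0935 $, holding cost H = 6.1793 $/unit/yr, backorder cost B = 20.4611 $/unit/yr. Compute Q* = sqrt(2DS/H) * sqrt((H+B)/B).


sqrt(2DS/H) = 263.9885
sqrt((H+B)/B) = 1.1411
Q* = 263.9885 * 1.1411 = 301.2249

301.2249 units


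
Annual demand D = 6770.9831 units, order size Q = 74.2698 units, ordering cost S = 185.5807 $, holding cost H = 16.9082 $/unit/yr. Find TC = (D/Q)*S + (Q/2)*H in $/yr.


Ordering cost = D*S/Q = 16918.9062
Holding cost = Q*H/2 = 627.8843
TC = 16918.9062 + 627.8843 = 17546.7906

17546.7906 $/yr


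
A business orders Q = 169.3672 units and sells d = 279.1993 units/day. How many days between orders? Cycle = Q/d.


Cycle = 169.3672 / 279.1993 = 0.6066

0.6066 days


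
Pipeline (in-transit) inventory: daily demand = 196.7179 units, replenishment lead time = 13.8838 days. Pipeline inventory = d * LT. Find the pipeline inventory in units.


Pipeline = 196.7179 * 13.8838 = 2731.1920

2731.1920 units


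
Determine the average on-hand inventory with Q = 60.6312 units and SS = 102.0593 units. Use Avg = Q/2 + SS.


Q/2 = 30.3156
Avg = 30.3156 + 102.0593 = 132.3749

132.3749 units


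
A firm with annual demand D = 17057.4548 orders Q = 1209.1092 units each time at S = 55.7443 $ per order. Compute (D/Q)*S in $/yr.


Number of orders = D/Q = 14.1075
Cost = 14.1075 * 55.7443 = 786.4103

786.4103 $/yr


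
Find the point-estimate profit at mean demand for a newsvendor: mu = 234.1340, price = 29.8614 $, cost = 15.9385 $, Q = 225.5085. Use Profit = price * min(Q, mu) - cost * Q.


Sales at mu = min(225.5085, 234.1340) = 225.5085
Revenue = 29.8614 * 225.5085 = 6733.9995
Total cost = 15.9385 * 225.5085 = 3594.2672
Profit = 6733.9995 - 3594.2672 = 3139.7323

3139.7323 $


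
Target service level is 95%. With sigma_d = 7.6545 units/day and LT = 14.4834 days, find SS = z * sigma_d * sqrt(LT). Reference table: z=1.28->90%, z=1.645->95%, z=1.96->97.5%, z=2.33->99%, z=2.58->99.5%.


From the table, SL = 95% corresponds to z = 1.645
sqrt(LT) = sqrt(14.4834) = 3.8057
SS = 1.645 * 7.6545 * 3.8057 = 47.9201

47.9201 units


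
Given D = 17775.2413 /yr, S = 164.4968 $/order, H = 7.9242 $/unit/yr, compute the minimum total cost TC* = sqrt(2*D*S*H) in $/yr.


2*D*S*H = 46340251.1098
TC* = sqrt(46340251.1098) = 6807.3674

6807.3674 $/yr


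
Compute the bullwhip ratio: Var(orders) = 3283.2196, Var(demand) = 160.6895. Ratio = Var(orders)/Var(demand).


BW = 3283.2196 / 160.6895 = 20.4321

20.4321


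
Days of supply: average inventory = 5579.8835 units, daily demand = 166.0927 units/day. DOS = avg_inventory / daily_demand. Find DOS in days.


DOS = 5579.8835 / 166.0927 = 33.5950

33.5950 days


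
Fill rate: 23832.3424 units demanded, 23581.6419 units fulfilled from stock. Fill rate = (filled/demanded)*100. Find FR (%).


FR = 23581.6419 / 23832.3424 * 100 = 98.9481

98.9481%


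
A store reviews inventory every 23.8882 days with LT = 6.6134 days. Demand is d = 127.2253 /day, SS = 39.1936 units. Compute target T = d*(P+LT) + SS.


P + LT = 30.5016
d*(P+LT) = 127.2253 * 30.5016 = 3880.5752
T = 3880.5752 + 39.1936 = 3919.7688

3919.7688 units


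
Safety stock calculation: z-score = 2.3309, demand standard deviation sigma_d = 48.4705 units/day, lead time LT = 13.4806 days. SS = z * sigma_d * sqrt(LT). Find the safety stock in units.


sqrt(LT) = sqrt(13.4806) = 3.6716
SS = 2.3309 * 48.4705 * 3.6716 = 414.8162

414.8162 units


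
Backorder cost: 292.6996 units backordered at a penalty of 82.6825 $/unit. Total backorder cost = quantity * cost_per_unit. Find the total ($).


Total = 292.6996 * 82.6825 = 24201.1347

24201.1347 $


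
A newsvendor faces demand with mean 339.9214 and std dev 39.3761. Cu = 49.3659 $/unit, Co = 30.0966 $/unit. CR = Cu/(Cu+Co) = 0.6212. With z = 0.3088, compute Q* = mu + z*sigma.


CR = Cu/(Cu+Co) = 49.3659/(49.3659+30.0966) = 0.6212
z = 0.3088
Q* = 339.9214 + 0.3088 * 39.3761 = 352.0807

352.0807 units


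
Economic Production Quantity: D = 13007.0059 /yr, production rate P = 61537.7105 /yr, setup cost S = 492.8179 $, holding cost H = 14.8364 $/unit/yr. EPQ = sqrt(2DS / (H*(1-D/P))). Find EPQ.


1 - D/P = 1 - 0.2114 = 0.7886
H*(1-D/P) = 11.7005
2DS = 12820170.6659
EPQ = sqrt(1095695.8345) = 1046.7549

1046.7549 units


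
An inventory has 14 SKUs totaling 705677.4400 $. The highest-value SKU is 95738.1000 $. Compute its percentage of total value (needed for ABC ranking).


Top item = 95738.1000
Total = 705677.4400
Percentage = 95738.1000 / 705677.4400 * 100 = 13.5668

13.5668%


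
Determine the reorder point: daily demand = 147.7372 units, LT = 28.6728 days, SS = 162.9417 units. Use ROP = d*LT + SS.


d*LT = 147.7372 * 28.6728 = 4236.0392
ROP = 4236.0392 + 162.9417 = 4398.9809

4398.9809 units


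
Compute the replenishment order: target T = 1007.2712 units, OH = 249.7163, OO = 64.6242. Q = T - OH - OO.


Inventory position = OH + OO = 249.7163 + 64.6242 = 314.3405
Q = 1007.2712 - 314.3405 = 692.9307

692.9307 units


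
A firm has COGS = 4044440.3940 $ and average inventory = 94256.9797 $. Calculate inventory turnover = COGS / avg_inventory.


Turnover = 4044440.3940 / 94256.9797 = 42.9087

42.9087


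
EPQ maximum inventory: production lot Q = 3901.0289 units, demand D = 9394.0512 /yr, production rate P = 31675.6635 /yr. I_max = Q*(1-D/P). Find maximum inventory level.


D/P = 0.2966
1 - D/P = 0.7034
I_max = 3901.0289 * 0.7034 = 2744.1008

2744.1008 units


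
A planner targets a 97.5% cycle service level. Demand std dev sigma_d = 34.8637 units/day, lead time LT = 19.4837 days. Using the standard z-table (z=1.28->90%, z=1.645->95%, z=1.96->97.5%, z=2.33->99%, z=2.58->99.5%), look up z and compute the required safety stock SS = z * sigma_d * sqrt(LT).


From the table, SL = 97.5% corresponds to z = 1.96
sqrt(LT) = sqrt(19.4837) = 4.4140
SS = 1.96 * 34.8637 * 4.4140 = 301.6236

301.6236 units


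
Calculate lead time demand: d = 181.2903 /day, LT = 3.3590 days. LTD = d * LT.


LTD = 181.2903 * 3.3590 = 608.9541

608.9541 units


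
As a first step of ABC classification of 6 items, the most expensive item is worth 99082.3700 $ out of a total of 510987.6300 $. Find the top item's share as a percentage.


Top item = 99082.3700
Total = 510987.6300
Percentage = 99082.3700 / 510987.6300 * 100 = 19.3904

19.3904%


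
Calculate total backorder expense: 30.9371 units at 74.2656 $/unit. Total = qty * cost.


Total = 30.9371 * 74.2656 = 2297.5623

2297.5623 $


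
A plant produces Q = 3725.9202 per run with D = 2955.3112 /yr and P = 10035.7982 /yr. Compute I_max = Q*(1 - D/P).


D/P = 0.2945
1 - D/P = 0.7055
I_max = 3725.9202 * 0.7055 = 2628.7226

2628.7226 units


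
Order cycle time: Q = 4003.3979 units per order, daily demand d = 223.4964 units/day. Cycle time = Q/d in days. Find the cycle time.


Cycle = 4003.3979 / 223.4964 = 17.9126

17.9126 days


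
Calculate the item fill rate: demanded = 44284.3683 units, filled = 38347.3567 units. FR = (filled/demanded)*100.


FR = 38347.3567 / 44284.3683 * 100 = 86.5934

86.5934%


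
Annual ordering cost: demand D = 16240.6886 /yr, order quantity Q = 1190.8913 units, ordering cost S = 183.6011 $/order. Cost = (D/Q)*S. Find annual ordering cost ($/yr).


Number of orders = D/Q = 13.6374
Cost = 13.6374 * 183.6011 = 2503.8459

2503.8459 $/yr


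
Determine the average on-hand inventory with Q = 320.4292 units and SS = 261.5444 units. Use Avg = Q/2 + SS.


Q/2 = 160.2146
Avg = 160.2146 + 261.5444 = 421.7590

421.7590 units


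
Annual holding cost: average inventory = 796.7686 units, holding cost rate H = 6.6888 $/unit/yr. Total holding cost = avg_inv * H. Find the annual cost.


Cost = 796.7686 * 6.6888 = 5329.4258

5329.4258 $/yr


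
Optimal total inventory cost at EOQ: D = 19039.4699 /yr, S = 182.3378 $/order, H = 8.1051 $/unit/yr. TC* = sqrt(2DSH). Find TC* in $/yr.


2*D*S*H = 56275574.3602
TC* = sqrt(56275574.3602) = 7501.7048

7501.7048 $/yr


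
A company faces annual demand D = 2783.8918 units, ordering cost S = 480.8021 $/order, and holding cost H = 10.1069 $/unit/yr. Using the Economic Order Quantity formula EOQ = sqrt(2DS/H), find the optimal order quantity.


2*D*S = 2 * 2783.8918 * 480.8021 = 2677002.0472
2*D*S/H = 264868.7577
EOQ = sqrt(264868.7577) = 514.6540

514.6540 units


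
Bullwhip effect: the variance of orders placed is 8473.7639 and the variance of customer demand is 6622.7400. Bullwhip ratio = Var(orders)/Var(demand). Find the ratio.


BW = 8473.7639 / 6622.7400 = 1.2795

1.2795


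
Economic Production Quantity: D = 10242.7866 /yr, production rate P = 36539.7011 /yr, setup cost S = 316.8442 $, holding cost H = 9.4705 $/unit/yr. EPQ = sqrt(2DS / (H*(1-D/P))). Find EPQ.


1 - D/P = 1 - 0.2803 = 0.7197
H*(1-D/P) = 6.8157
2DS = 6490735.0521
EPQ = sqrt(952316.1941) = 975.8669

975.8669 units


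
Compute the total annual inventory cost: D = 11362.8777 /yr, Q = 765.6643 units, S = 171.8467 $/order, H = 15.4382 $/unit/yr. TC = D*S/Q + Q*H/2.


Ordering cost = D*S/Q = 2550.2992
Holding cost = Q*H/2 = 5910.2393
TC = 2550.2992 + 5910.2393 = 8460.5385

8460.5385 $/yr


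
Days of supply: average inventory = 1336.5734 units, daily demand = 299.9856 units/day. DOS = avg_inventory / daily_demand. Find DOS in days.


DOS = 1336.5734 / 299.9856 = 4.4555

4.4555 days


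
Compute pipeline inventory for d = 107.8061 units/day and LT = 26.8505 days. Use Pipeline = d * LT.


Pipeline = 107.8061 * 26.8505 = 2894.6477

2894.6477 units


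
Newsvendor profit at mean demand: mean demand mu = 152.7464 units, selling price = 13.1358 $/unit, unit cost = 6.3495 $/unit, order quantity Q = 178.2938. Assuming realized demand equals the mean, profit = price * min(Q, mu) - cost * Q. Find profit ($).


Sales at mu = min(178.2938, 152.7464) = 152.7464
Revenue = 13.1358 * 152.7464 = 2006.4462
Total cost = 6.3495 * 178.2938 = 1132.0765
Profit = 2006.4462 - 1132.0765 = 874.3697

874.3697 $


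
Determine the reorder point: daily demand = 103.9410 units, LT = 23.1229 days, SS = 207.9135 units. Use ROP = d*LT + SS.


d*LT = 103.9410 * 23.1229 = 2403.4173
ROP = 2403.4173 + 207.9135 = 2611.3308

2611.3308 units


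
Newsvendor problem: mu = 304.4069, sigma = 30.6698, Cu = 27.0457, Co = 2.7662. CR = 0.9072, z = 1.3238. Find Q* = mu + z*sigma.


CR = Cu/(Cu+Co) = 27.0457/(27.0457+2.7662) = 0.9072
z = 1.3238
Q* = 304.4069 + 1.3238 * 30.6698 = 345.0076

345.0076 units


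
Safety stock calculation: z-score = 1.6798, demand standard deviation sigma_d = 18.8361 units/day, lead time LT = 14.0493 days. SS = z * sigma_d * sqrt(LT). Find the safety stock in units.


sqrt(LT) = sqrt(14.0493) = 3.7482
SS = 1.6798 * 18.8361 * 3.7482 = 118.5976

118.5976 units


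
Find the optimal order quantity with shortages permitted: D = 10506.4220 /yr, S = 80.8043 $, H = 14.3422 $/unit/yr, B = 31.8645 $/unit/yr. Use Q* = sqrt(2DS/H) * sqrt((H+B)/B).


sqrt(2DS/H) = 344.0739
sqrt((H+B)/B) = 1.2042
Q* = 344.0739 * 1.2042 = 414.3341

414.3341 units


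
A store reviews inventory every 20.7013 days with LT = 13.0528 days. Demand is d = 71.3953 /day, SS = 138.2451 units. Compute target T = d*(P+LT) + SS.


P + LT = 33.7541
d*(P+LT) = 71.3953 * 33.7541 = 2409.8841
T = 2409.8841 + 138.2451 = 2548.1292

2548.1292 units


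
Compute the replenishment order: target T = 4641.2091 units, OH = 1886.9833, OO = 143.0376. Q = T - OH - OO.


Inventory position = OH + OO = 1886.9833 + 143.0376 = 2030.0209
Q = 4641.2091 - 2030.0209 = 2611.1882

2611.1882 units


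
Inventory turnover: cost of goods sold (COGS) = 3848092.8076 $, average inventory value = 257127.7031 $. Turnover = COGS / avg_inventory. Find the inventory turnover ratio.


Turnover = 3848092.8076 / 257127.7031 = 14.9657

14.9657


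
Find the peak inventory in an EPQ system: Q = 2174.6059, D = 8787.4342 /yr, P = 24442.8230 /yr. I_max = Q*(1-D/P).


D/P = 0.3595
1 - D/P = 0.6405
I_max = 2174.6059 * 0.6405 = 1392.8138

1392.8138 units


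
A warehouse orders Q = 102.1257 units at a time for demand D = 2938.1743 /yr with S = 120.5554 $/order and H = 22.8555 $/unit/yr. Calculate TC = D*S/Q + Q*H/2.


Ordering cost = D*S/Q = 3468.4000
Holding cost = Q*H/2 = 1167.0670
TC = 3468.4000 + 1167.0670 = 4635.4670

4635.4670 $/yr


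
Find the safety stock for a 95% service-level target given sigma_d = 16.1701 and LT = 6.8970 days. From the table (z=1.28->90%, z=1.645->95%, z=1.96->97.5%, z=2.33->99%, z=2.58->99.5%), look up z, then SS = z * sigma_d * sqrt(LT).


From the table, SL = 95% corresponds to z = 1.645
sqrt(LT) = sqrt(6.8970) = 2.6262
SS = 1.645 * 16.1701 * 2.6262 = 69.8568

69.8568 units


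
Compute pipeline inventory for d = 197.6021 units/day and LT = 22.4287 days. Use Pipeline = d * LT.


Pipeline = 197.6021 * 22.4287 = 4431.9582

4431.9582 units


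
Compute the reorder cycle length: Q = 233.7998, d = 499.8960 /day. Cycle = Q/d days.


Cycle = 233.7998 / 499.8960 = 0.4677

0.4677 days


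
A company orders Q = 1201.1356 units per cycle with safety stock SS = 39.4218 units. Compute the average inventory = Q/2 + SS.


Q/2 = 600.5678
Avg = 600.5678 + 39.4218 = 639.9896

639.9896 units


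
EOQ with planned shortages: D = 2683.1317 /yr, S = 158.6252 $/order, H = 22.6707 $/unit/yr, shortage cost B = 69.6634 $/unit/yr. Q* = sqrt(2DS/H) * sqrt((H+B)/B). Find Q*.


sqrt(2DS/H) = 193.7714
sqrt((H+B)/B) = 1.1513
Q* = 193.7714 * 1.1513 = 223.0840

223.0840 units


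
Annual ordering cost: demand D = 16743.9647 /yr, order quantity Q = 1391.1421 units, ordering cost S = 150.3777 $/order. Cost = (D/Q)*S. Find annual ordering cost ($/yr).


Number of orders = D/Q = 12.0361
Cost = 12.0361 * 150.3777 = 1809.9653

1809.9653 $/yr


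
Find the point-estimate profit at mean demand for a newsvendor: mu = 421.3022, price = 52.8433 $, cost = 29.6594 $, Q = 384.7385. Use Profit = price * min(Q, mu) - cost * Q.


Sales at mu = min(384.7385, 421.3022) = 384.7385
Revenue = 52.8433 * 384.7385 = 20330.8520
Total cost = 29.6594 * 384.7385 = 11411.1131
Profit = 20330.8520 - 11411.1131 = 8919.7389

8919.7389 $
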